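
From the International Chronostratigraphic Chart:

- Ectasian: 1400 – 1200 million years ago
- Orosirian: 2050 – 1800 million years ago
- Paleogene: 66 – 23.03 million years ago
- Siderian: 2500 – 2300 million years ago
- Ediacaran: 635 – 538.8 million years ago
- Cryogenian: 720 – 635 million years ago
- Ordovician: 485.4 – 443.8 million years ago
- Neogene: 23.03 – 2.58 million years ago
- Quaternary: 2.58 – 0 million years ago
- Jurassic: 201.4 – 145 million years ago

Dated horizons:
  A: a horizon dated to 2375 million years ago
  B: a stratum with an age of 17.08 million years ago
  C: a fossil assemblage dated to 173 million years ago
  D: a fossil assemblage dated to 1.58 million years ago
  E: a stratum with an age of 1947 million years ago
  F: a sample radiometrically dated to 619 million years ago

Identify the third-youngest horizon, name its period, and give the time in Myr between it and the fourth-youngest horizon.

C, in the Jurassic; 446 million years to F

Smaller Ma means younger, so youngest first: D 1.58 < B 17.08 < C 173 < F 619 < E 1947 < A 2375.
Counting 3 along gives C (173 Ma); the excerpt puts that inside the Jurassic, 201.4–145 Ma.
Next in line is F (619 Ma), and 619 − 173 = 446 Myr.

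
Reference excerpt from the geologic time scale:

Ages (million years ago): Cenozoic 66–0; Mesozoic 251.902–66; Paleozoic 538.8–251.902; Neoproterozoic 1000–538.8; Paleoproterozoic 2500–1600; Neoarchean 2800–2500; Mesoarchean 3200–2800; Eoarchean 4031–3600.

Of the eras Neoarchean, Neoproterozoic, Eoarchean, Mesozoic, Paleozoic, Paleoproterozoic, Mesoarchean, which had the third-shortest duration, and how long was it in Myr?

Neoarchean, 300 million years

Durations: Neoarchean 300; Neoproterozoic 461.2; Eoarchean 431; Mesozoic 185.902; Paleozoic 286.898; Paleoproterozoic 900; Mesoarchean 400 Myr.
Sorted shortest-first: Mesozoic (185.902), Paleozoic (286.898), Neoarchean (300), Mesoarchean (400), Eoarchean (431), Neoproterozoic (461.2), Paleoproterozoic (900).
The third shortest is Neoarchean at 300 Myr.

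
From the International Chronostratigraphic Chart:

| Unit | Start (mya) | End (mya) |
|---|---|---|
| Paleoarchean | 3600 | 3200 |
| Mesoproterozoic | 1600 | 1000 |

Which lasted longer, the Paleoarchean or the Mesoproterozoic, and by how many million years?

Paleoarchean: 3600 − 3200 = 400 Myr.
Mesoproterozoic: 1600 − 1000 = 600 Myr.
Difference: 600 − 400 = 200 Myr, so the Mesoproterozoic was longer.

Mesoproterozoic, by 200 million years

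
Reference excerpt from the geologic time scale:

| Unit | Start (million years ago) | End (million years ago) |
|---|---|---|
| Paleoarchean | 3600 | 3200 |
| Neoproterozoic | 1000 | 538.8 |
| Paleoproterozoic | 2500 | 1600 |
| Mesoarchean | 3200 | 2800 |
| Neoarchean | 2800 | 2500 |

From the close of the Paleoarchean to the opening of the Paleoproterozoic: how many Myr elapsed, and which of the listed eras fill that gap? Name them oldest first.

End of Paleoarchean = 3200 Ma; start of Paleoproterozoic = 2500 Ma.
Gap = 3200 − 2500 = 700 Myr.
Eras wholly inside 3200–2500 Ma: Mesoarchean (3200–2800), Neoarchean (2800–2500).

700 million years; Mesoarchean, Neoarchean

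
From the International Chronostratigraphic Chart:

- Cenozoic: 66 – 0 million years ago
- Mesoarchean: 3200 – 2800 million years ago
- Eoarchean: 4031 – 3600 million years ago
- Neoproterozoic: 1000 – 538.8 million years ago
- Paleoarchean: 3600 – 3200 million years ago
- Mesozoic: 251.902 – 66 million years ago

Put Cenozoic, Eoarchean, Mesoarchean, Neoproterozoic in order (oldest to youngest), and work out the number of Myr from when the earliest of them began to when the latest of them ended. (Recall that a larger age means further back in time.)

From the excerpt: Cenozoic 66–0; Eoarchean 4031–3600; Mesoarchean 3200–2800; Neoproterozoic 1000–538.8 (Ma).
Larger Ma is earlier, so the oldest is Eoarchean and the youngest is Cenozoic; oldest to youngest: Eoarchean, Mesoarchean, Neoproterozoic, Cenozoic.
Oldest start 4031 minus youngest end 0 gives 4031 Myr overall.

Eoarchean → Mesoarchean → Neoproterozoic → Cenozoic; total span 4031 Myr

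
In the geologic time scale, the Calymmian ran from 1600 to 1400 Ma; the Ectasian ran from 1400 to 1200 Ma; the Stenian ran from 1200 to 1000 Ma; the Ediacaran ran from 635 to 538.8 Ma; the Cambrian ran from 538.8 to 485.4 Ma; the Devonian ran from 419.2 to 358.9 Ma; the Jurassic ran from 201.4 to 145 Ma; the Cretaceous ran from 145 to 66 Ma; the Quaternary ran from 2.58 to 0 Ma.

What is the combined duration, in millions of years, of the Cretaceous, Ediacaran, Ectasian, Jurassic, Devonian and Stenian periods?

691.9 million years

Duration is start − end for each: (145 − 66) + (635 − 538.8) + (1400 − 1200) + (201.4 − 145) + (419.2 − 358.9) + (1200 − 1000).
That is 79 + 96.2 + 200 + 56.4 + 60.3 + 200, which totals 691.9 million years.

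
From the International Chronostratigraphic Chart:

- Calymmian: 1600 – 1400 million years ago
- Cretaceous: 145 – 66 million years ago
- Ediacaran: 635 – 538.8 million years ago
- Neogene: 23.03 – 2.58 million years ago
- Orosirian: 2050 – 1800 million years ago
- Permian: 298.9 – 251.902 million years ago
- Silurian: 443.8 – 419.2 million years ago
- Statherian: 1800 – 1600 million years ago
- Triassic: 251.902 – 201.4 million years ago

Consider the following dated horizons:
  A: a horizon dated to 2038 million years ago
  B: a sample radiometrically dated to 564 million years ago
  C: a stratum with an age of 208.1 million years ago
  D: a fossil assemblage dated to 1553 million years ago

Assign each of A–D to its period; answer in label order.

A: 2038 Ma lies in 2050–1800 Ma, so Orosirian.
B: 564 Ma lies in 635–538.8 Ma, so Ediacaran.
C: 208.1 Ma lies in 251.902–201.4 Ma, so Triassic.
D: 1553 Ma lies in 1600–1400 Ma, so Calymmian.

A — Orosirian; B — Ediacaran; C — Triassic; D — Calymmian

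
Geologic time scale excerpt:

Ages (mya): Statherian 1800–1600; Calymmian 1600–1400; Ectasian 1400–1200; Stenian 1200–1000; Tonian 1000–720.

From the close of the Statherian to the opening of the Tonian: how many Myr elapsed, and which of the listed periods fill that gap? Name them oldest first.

End of Statherian = 1600 Ma; start of Tonian = 1000 Ma.
Gap = 1600 − 1000 = 600 Myr.
Periods wholly inside 1600–1000 Ma: Calymmian (1600–1400), Ectasian (1400–1200), Stenian (1200–1000).

600 million years; Calymmian, Ectasian, Stenian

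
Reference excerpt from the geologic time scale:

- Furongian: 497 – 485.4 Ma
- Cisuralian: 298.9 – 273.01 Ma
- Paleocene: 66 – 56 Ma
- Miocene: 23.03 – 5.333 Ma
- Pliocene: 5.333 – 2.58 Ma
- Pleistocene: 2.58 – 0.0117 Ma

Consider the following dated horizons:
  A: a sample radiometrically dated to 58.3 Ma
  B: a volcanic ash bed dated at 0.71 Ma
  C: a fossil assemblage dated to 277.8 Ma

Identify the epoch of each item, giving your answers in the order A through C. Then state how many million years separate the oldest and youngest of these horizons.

A: 58.3 Ma lies in 66–56 Ma, so Paleocene.
B: 0.71 Ma lies in 2.58–0.0117 Ma, so Pleistocene.
C: 277.8 Ma lies in 298.9–273.01 Ma, so Cisuralian.
Oldest = 277.8 Ma, youngest = 0.71 Ma → span 277.09 Myr.

A — Paleocene; B — Pleistocene; C — Cisuralian; span 277.09 million years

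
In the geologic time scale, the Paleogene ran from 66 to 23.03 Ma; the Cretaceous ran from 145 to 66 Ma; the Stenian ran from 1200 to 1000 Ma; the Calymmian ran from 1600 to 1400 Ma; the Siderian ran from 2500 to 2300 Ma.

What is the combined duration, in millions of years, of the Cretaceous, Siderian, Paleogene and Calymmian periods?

Duration is start − end for each: (145 − 66) + (2500 − 2300) + (66 − 23.03) + (1600 − 1400).
That is 79 + 200 + 42.97 + 200, which totals 521.97 million years.

521.97 million years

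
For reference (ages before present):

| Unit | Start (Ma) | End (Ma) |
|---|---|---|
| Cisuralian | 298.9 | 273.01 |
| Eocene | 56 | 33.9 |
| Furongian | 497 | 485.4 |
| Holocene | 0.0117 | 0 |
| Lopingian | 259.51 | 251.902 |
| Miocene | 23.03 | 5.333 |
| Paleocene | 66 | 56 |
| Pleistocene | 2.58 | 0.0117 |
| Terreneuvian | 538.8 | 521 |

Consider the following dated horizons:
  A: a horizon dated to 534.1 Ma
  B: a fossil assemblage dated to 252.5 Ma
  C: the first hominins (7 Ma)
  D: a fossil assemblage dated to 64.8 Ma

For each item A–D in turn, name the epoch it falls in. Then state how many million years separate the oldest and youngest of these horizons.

A — Terreneuvian; B — Lopingian; C — Miocene; D — Paleocene; span 527.1 million years

Match each age against the start–end ranges in the excerpt: A = 534.1 Ma → Terreneuvian (538.8–521); B = 252.5 Ma → Lopingian (259.51–251.902); C = 7 Ma → Miocene (23.03–5.333); D = 64.8 Ma → Paleocene (66–56).
The largest age is 534.1 Ma and the smallest is 7 Ma; their difference is 527.1 Myr.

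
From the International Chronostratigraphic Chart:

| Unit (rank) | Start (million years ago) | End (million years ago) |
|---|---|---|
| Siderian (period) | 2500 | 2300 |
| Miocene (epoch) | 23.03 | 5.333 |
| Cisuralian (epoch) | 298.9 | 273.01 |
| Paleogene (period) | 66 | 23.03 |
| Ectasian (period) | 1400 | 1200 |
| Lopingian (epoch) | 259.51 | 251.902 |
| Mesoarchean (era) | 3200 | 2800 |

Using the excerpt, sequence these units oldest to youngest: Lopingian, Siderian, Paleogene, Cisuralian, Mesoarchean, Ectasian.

The oldest of these is Mesoarchean (starts 3200 Ma) and the youngest is Paleogene (ends 23.03 Ma).
In between, by decreasing start age: Siderian (2500), Ectasian (1400), Cisuralian (298.9), Lopingian (259.51).

Mesoarchean → Siderian → Ectasian → Cisuralian → Lopingian → Paleogene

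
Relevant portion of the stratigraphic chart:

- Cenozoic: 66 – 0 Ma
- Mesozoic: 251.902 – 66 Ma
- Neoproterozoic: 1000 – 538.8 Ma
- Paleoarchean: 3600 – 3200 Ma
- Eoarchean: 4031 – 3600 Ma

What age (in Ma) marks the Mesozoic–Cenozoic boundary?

The Mesozoic ends and the Cenozoic begins at 66 Ma.

66 Ma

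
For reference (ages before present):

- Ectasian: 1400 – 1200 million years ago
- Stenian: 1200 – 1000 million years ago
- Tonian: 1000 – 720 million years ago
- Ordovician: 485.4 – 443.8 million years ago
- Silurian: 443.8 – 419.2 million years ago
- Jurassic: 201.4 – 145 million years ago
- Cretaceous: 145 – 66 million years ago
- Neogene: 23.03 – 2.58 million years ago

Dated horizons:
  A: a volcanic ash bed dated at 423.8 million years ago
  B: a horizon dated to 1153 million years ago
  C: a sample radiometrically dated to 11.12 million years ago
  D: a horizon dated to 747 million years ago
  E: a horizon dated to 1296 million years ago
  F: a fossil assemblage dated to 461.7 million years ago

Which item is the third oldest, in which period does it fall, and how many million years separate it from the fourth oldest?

D, in the Tonian; 285.3 million years to F

Larger Ma means older, so oldest first: E 1296 > B 1153 > D 747 > F 461.7 > A 423.8 > C 11.12.
Counting 3 along gives D (747 Ma); the excerpt puts that inside the Tonian, 1000–720 Ma.
Next in line is F (461.7 Ma), and 747 − 461.7 = 285.3 Myr.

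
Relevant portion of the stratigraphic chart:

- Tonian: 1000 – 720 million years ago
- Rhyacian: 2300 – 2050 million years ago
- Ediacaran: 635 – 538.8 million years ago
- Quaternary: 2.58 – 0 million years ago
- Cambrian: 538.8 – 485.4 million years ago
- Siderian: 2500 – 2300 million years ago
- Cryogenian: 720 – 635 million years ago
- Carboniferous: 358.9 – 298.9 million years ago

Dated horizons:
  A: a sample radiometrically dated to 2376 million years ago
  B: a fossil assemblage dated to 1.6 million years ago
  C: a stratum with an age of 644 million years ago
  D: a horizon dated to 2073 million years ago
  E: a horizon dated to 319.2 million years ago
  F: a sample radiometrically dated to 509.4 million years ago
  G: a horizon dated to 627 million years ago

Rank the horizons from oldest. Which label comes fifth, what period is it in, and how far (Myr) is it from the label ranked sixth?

F, in the Cambrian; 190.2 million years to E

Sorted oldest-first by Ma: A (2376), D (2073), C (644), G (627), F (509.4), E (319.2), B (1.6).
The fifth oldest is F at 509.4 Ma, which lies in 538.8–485.4 Ma: the Cambrian.
The sixth oldest is E at 319.2 Ma; separation = |509.4 − 319.2| = 190.2 Myr.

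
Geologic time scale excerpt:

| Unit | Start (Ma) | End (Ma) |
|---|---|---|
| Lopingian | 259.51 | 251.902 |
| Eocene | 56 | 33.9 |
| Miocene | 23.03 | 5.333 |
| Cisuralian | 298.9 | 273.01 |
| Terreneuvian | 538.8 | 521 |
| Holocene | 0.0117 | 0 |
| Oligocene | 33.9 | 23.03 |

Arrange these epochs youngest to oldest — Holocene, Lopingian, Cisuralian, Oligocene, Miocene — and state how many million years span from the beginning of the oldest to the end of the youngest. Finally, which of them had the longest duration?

Start ages (Ma): Cisuralian 298.9, Lopingian 259.51, Oligocene 33.9, Miocene 23.03, Holocene 0.0117.
Ordered youngest to oldest: Holocene, Miocene, Oligocene, Lopingian, Cisuralian.
Span = 298.9 − 0 = 298.9 Myr.
Durations: Oligocene 10.87, Miocene 17.697, Cisuralian 25.89, Lopingian 7.608, Holocene 0.0117 → longest is Cisuralian (25.89 Myr).

Holocene → Miocene → Oligocene → Lopingian → Cisuralian; total span 298.9 Myr; longest is Cisuralian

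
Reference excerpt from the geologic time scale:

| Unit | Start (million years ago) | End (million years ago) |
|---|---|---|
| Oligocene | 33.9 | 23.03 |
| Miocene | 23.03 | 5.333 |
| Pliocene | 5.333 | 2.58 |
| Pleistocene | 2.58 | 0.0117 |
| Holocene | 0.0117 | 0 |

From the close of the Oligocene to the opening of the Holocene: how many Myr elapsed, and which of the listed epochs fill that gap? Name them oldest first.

23.0183 million years; Miocene, Pliocene, Pleistocene

End of Oligocene = 23.03 Ma; start of Holocene = 0.0117 Ma.
Gap = 23.03 − 0.0117 = 23.0183 Myr.
Epochs wholly inside 23.03–0.0117 Ma: Miocene (23.03–5.333), Pliocene (5.333–2.58), Pleistocene (2.58–0.0117).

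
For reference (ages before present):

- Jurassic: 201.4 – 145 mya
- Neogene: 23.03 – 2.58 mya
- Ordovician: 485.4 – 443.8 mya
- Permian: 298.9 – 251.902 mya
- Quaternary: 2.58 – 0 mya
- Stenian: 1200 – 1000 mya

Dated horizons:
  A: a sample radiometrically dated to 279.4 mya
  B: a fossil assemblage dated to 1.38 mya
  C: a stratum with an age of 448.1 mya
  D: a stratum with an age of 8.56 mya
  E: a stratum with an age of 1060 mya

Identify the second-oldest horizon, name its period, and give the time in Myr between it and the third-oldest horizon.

Larger Ma means older, so oldest first: E 1060 > C 448.1 > A 279.4 > D 8.56 > B 1.38.
Counting 2 along gives C (448.1 Ma); the excerpt puts that inside the Ordovician, 485.4–443.8 Ma.
Next in line is A (279.4 Ma), and 448.1 − 279.4 = 168.7 Myr.

C, in the Ordovician; 168.7 million years to A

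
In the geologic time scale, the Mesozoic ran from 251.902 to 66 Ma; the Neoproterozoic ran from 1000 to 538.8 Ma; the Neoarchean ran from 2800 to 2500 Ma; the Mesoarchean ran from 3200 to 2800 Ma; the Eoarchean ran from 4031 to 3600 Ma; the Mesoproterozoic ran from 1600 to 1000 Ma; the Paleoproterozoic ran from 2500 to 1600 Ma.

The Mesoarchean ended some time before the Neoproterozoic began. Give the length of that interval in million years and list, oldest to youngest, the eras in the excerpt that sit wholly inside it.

The Mesoarchean closes at 2800 Ma and the Neoproterozoic opens at 1000 Ma, so the interval is 2800 − 1000 = 1800 Myr.
An era fits inside if it starts at or after 2800 Ma and ends at or before 1000 Ma; oldest first that gives Neoarchean, Paleoproterozoic, Mesoproterozoic.

1800 million years; Neoarchean, Paleoproterozoic, Mesoproterozoic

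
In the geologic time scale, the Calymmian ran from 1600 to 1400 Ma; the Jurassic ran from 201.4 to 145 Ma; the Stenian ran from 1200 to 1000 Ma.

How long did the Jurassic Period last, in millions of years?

201.4 − 145 = 56.4 million years.

56.4 million years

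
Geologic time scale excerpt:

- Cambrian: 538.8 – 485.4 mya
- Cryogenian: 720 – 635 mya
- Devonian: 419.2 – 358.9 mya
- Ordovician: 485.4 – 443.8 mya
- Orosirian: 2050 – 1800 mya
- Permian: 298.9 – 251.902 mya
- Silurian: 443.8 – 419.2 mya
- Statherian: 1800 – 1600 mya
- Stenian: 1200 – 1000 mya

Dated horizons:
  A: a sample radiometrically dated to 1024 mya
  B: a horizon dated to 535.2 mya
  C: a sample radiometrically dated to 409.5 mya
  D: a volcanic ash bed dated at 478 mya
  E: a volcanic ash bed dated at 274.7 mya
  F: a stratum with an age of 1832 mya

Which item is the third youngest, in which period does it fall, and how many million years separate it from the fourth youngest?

Sorted youngest-first by Ma: E (274.7), C (409.5), D (478), B (535.2), A (1024), F (1832).
The third youngest is D at 478 Ma, which lies in 485.4–443.8 Ma: the Ordovician.
The fourth youngest is B at 535.2 Ma; separation = |478 − 535.2| = 57.2 Myr.

D, in the Ordovician; 57.2 million years to B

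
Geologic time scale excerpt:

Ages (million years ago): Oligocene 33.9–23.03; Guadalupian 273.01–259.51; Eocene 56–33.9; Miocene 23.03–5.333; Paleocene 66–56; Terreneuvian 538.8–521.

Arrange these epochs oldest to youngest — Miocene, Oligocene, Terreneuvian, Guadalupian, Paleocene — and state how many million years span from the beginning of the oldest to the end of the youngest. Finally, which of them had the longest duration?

Start ages (Ma): Terreneuvian 538.8, Guadalupian 273.01, Paleocene 66, Oligocene 33.9, Miocene 23.03.
Ordered oldest to youngest: Terreneuvian, Guadalupian, Paleocene, Oligocene, Miocene.
Span = 538.8 − 5.333 = 533.467 Myr.
Durations: Paleocene 10, Terreneuvian 17.8, Oligocene 10.87, Miocene 17.697, Guadalupian 13.5 → longest is Terreneuvian (17.8 Myr).

Terreneuvian, Guadalupian, Paleocene, Oligocene, Miocene; total span 533.467 Myr; longest is Terreneuvian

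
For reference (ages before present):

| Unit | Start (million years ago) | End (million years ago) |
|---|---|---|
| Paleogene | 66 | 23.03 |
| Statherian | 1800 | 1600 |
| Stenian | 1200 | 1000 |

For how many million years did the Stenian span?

1200 − 1000 = 200 million years.

200 million years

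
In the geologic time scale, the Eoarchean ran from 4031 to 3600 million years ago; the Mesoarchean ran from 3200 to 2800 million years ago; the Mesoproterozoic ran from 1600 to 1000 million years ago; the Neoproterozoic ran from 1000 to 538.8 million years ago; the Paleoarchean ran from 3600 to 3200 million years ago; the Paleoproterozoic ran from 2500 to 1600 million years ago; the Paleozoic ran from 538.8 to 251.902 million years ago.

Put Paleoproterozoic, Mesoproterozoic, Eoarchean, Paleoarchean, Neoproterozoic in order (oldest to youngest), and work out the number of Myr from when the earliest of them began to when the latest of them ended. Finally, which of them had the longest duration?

Start ages (Ma): Eoarchean 4031, Paleoarchean 3600, Paleoproterozoic 2500, Mesoproterozoic 1600, Neoproterozoic 1000.
Ordered oldest to youngest: Eoarchean, Paleoarchean, Paleoproterozoic, Mesoproterozoic, Neoproterozoic.
Span = 4031 − 538.8 = 3492.2 Myr.
Durations: Mesoproterozoic 600, Eoarchean 431, Paleoproterozoic 900, Paleoarchean 400, Neoproterozoic 461.2 → longest is Paleoproterozoic (900 Myr).

Eoarchean → Paleoarchean → Paleoproterozoic → Mesoproterozoic → Neoproterozoic; total span 3492.2 Myr; longest is Paleoproterozoic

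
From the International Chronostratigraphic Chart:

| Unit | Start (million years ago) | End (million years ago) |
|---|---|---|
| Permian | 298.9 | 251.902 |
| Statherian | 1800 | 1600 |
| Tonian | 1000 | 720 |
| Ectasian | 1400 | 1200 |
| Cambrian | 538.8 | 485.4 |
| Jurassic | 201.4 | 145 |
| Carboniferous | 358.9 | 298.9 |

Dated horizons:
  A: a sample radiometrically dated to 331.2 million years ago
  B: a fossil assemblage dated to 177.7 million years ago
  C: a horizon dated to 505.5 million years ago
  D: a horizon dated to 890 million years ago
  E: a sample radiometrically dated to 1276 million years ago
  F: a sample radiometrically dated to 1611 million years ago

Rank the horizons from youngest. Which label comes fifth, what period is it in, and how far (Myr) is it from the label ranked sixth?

Sorted youngest-first by Ma: B (177.7), A (331.2), C (505.5), D (890), E (1276), F (1611).
The fifth youngest is E at 1276 Ma, which lies in 1400–1200 Ma: the Ectasian.
The sixth youngest is F at 1611 Ma; separation = |1276 − 1611| = 335 Myr.

E, in the Ectasian; 335 million years to F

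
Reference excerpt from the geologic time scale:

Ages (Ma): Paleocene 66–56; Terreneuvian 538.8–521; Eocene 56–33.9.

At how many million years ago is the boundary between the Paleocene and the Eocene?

The Paleocene ends and the Eocene begins at 56 Ma.

56 Ma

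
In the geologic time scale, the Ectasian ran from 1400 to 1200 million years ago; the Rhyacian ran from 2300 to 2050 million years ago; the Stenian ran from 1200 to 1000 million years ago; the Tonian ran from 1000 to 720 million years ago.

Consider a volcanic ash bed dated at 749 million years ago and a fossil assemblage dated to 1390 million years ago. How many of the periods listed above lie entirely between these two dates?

1390 Ma sits inside the Ectasian (1400–1200) and 749 Ma inside the Tonian (1000–720); neither of those is wholly between the two dates.
The listed periods lying completely between them are Stenian — 1 in all.

1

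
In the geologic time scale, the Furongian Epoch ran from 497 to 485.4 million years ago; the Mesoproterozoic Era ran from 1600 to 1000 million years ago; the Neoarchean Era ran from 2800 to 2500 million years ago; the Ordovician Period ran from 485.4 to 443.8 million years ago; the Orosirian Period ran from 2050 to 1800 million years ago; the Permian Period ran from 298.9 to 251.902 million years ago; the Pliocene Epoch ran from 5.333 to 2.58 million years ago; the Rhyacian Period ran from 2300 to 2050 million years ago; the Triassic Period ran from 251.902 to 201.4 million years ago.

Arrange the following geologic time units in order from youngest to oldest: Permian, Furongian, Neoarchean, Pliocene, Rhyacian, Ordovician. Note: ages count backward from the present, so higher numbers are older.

Sorting by start age (ascending Ma, since larger Ma = older): Pliocene began 5.333, Permian began 298.9, Ordovician began 485.4, Furongian began 497, Rhyacian began 2300, Neoarchean began 2800.

Pliocene, Permian, Ordovician, Furongian, Rhyacian, Neoarchean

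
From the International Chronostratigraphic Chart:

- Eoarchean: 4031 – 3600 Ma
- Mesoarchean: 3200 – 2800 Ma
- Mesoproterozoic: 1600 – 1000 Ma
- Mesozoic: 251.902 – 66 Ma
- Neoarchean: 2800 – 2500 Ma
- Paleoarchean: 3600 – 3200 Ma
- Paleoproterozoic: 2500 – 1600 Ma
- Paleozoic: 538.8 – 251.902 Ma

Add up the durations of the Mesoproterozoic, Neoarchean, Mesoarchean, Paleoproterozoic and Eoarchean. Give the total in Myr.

Each duration: Mesoproterozoic = 600; Neoarchean = 300; Mesoarchean = 400; Paleoproterozoic = 900; Eoarchean = 431.
Sum: 600 + 300 + 400 + 900 + 431 = 2631 Myr.

2631 million years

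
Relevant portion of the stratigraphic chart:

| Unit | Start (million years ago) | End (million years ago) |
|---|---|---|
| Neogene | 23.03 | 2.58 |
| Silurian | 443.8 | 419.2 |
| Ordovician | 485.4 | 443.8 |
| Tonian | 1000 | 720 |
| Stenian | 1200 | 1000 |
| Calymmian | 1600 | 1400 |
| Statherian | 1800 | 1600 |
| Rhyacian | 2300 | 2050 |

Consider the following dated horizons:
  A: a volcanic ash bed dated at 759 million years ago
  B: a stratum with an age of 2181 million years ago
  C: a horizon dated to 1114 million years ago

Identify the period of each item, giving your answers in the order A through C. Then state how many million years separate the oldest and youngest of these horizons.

A — Tonian; B — Rhyacian; C — Stenian; span 1422 million years

A: 759 Ma lies in 1000–720 Ma, so Tonian.
B: 2181 Ma lies in 2300–2050 Ma, so Rhyacian.
C: 1114 Ma lies in 1200–1000 Ma, so Stenian.
Oldest = 2181 Ma, youngest = 759 Ma → span 1422 Myr.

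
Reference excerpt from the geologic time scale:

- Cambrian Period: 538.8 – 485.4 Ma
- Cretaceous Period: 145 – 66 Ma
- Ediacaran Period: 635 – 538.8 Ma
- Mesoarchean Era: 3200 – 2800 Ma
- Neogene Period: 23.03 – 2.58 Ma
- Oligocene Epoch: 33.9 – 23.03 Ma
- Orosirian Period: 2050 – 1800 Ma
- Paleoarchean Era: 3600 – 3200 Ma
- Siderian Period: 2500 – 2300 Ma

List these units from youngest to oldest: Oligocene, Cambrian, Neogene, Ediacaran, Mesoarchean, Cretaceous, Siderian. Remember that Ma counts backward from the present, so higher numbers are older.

Sorting by start age (ascending Ma, since larger Ma = older): Neogene began 23.03, Oligocene began 33.9, Cretaceous began 145, Cambrian began 538.8, Ediacaran began 635, Siderian began 2500, Mesoarchean began 3200.

Neogene, then Oligocene, then Cretaceous, then Cambrian, then Ediacaran, then Siderian, then Mesoarchean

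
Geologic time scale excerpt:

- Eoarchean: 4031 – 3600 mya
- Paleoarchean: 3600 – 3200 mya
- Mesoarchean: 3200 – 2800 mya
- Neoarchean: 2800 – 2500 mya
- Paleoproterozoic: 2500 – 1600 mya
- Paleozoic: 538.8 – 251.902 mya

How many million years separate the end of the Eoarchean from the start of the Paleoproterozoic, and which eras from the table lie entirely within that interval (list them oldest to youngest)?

1100 million years; Paleoarchean, Mesoarchean, Neoarchean

End of Eoarchean = 3600 Ma; start of Paleoproterozoic = 2500 Ma.
Gap = 3600 − 2500 = 1100 Myr.
Eras wholly inside 3600–2500 Ma: Paleoarchean (3600–3200), Mesoarchean (3200–2800), Neoarchean (2800–2500).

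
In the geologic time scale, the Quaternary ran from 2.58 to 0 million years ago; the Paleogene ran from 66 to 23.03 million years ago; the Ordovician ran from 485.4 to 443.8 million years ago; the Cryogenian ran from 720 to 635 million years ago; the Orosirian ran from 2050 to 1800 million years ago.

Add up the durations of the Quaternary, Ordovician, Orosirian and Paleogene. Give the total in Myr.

337.15 million years

Duration is start − end for each: (2.58 − 0) + (485.4 − 443.8) + (2050 − 1800) + (66 − 23.03).
That is 2.58 + 41.6 + 250 + 42.97, which totals 337.15 million years.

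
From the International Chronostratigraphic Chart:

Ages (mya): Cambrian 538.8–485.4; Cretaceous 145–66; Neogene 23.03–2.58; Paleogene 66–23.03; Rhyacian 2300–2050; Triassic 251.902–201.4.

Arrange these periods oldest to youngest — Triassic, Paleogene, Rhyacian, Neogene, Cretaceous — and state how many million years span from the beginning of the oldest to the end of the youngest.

From the excerpt: Triassic 251.902–201.4; Paleogene 66–23.03; Rhyacian 2300–2050; Neogene 23.03–2.58; Cretaceous 145–66 (Ma).
Larger Ma is earlier, so the oldest is Rhyacian and the youngest is Neogene; oldest to youngest: Rhyacian, Triassic, Cretaceous, Paleogene, Neogene.
Oldest start 2300 minus youngest end 2.58 gives 2297.42 Myr overall.

Rhyacian, Triassic, Cretaceous, Paleogene, Neogene; total span 2297.42 Myr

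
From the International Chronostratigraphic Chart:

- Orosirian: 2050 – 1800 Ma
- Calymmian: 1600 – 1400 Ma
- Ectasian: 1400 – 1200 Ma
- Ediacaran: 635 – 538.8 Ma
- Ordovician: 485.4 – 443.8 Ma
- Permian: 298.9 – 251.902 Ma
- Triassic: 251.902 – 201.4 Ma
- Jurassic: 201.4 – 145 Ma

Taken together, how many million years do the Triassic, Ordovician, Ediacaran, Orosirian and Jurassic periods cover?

Each duration: Triassic = 50.502; Ordovician = 41.6; Ediacaran = 96.2; Orosirian = 250; Jurassic = 56.4.
Sum: 50.502 + 41.6 + 96.2 + 250 + 56.4 = 494.702 Myr.

494.702 million years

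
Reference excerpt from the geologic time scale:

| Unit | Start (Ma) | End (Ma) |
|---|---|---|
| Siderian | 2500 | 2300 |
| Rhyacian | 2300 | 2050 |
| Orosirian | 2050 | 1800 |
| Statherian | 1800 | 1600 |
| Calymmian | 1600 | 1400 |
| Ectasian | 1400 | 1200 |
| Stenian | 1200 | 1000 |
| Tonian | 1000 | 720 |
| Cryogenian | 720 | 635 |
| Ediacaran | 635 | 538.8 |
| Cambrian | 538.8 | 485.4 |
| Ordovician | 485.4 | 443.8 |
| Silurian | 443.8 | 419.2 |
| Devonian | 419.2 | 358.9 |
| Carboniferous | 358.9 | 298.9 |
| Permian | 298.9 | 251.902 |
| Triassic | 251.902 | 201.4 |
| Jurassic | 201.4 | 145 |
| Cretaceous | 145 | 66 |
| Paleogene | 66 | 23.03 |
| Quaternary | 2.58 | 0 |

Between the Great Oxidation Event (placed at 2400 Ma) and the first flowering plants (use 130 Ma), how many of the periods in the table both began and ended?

17

The older date is 2400 Ma and the younger is 130 Ma.
Periods with start < 2400 and end > 130 Ma: Rhyacian (2300–2050), Orosirian (2050–1800), Statherian (1800–1600), Calymmian (1600–1400), Ectasian (1400–1200), Stenian (1200–1000), Tonian (1000–720), Cryogenian (720–635), Ediacaran (635–538.8), Cambrian (538.8–485.4), Ordovician (485.4–443.8), Silurian (443.8–419.2), Devonian (419.2–358.9), Carboniferous (358.9–298.9), Permian (298.9–251.902), Triassic (251.902–201.4), Jurassic (201.4–145).
That is 17 complete periods.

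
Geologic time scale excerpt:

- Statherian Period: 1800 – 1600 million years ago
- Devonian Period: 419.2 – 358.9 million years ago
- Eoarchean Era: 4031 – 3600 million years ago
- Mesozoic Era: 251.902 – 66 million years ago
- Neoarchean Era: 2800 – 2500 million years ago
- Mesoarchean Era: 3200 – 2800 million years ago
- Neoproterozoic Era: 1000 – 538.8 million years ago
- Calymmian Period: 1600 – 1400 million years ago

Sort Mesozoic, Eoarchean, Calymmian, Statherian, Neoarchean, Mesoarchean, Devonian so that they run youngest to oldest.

Read off each span (Ma): Mesozoic 251.902–66; Eoarchean 4031–3600; Calymmian 1600–1400; Statherian 1800–1600; Neoarchean 2800–2500; Mesoarchean 3200–2800; Devonian 419.2–358.9.
Larger Ma is older, so oldest→youngest is Eoarchean, Mesoarchean, Neoarchean, Statherian, Calymmian, Devonian, Mesozoic; reverse it for youngest→oldest.

Mesozoic → Devonian → Calymmian → Statherian → Neoarchean → Mesoarchean → Eoarchean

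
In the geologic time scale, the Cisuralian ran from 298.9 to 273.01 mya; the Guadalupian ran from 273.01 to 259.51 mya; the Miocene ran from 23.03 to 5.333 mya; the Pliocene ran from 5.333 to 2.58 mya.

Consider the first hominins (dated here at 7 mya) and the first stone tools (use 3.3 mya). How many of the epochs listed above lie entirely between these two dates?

The older date is 7 Ma and the younger is 3.3 Ma.
No epoch both begins after 7 Ma and ends before 3.3 Ma, so the count is 0.

0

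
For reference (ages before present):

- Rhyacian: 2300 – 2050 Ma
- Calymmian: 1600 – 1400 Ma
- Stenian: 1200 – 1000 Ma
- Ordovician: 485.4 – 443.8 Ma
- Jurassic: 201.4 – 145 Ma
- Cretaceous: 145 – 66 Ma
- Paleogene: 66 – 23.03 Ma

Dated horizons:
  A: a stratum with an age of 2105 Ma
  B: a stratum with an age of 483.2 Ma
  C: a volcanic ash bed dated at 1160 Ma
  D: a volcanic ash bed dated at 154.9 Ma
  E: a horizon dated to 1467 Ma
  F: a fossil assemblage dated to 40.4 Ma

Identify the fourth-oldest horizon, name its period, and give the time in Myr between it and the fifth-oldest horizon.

Larger Ma means older, so oldest first: A 2105 > E 1467 > C 1160 > B 483.2 > D 154.9 > F 40.4.
Counting 4 along gives B (483.2 Ma); the excerpt puts that inside the Ordovician, 485.4–443.8 Ma.
Next in line is D (154.9 Ma), and 483.2 − 154.9 = 328.3 Myr.

B, in the Ordovician; 328.3 million years to D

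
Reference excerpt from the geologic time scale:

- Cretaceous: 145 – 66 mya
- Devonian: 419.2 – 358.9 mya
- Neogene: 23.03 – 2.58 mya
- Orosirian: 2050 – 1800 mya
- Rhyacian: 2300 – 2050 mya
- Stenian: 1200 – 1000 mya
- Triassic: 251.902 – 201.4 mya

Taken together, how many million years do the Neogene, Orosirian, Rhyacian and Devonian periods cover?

Each duration: Neogene = 20.45; Orosirian = 250; Rhyacian = 250; Devonian = 60.3.
Sum: 20.45 + 250 + 250 + 60.3 = 580.75 Myr.

580.75 million years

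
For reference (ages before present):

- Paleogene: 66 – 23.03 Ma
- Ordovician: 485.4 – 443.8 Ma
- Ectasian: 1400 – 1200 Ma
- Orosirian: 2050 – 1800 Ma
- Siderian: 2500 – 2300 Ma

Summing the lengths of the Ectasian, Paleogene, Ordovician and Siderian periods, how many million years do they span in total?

Duration is start − end for each: (1400 − 1200) + (66 − 23.03) + (485.4 − 443.8) + (2500 − 2300).
That is 200 + 42.97 + 41.6 + 200, which totals 484.57 million years.

484.57 million years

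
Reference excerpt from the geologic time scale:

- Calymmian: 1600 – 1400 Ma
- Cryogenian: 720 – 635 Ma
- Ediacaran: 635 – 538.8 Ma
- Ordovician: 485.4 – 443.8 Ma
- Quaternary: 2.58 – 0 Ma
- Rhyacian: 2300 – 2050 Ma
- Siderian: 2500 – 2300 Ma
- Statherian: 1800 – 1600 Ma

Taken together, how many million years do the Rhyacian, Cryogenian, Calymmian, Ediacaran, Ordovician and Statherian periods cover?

872.8 million years

Duration is start − end for each: (2300 − 2050) + (720 − 635) + (1600 − 1400) + (635 − 538.8) + (485.4 − 443.8) + (1800 − 1600).
That is 250 + 85 + 200 + 96.2 + 41.6 + 200, which totals 872.8 million years.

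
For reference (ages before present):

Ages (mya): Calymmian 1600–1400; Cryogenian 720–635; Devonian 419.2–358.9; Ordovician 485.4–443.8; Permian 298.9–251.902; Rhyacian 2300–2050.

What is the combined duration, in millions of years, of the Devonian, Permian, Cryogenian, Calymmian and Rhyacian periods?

642.298 million years

Duration is start − end for each: (419.2 − 358.9) + (298.9 − 251.902) + (720 − 635) + (1600 − 1400) + (2300 − 2050).
That is 60.3 + 46.998 + 85 + 200 + 250, which totals 642.298 million years.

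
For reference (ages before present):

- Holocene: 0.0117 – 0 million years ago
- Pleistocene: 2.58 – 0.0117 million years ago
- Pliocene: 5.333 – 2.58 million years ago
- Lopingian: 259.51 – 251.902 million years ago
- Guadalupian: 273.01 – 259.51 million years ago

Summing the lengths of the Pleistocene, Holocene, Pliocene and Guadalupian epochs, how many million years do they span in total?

18.833 million years

Duration is start − end for each: (2.58 − 0.0117) + (0.0117 − 0) + (5.333 − 2.58) + (273.01 − 259.51).
That is 2.5683 + 0.0117 + 2.753 + 13.5, which totals 18.833 million years.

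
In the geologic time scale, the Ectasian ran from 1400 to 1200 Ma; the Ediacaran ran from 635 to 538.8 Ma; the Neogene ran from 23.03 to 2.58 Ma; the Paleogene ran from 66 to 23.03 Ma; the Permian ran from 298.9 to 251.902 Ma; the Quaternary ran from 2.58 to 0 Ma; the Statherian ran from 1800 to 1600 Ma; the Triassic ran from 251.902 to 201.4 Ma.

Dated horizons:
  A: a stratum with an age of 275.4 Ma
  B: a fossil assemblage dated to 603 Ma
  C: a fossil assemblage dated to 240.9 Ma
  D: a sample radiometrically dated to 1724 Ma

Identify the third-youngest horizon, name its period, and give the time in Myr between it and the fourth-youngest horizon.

Sorted youngest-first by Ma: C (240.9), A (275.4), B (603), D (1724).
The third youngest is B at 603 Ma, which lies in 635–538.8 Ma: the Ediacaran.
The fourth youngest is D at 1724 Ma; separation = |603 − 1724| = 1121 Myr.

B, in the Ediacaran; 1121 million years to D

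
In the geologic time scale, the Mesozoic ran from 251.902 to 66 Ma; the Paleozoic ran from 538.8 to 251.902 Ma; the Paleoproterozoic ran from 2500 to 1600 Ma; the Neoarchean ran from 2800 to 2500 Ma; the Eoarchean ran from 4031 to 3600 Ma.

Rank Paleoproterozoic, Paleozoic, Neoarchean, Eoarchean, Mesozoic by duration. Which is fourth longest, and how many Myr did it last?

Paleozoic, 286.898 million years

Durations: Paleoproterozoic 900; Paleozoic 286.898; Neoarchean 300; Eoarchean 431; Mesozoic 185.902 Myr.
Sorted longest-first: Paleoproterozoic (900), Eoarchean (431), Neoarchean (300), Paleozoic (286.898), Mesozoic (185.902).
The fourth longest is Paleozoic at 286.898 Myr.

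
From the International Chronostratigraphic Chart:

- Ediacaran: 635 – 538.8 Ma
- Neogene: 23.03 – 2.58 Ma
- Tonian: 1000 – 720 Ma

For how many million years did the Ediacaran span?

635 − 538.8 = 96.2 million years.

96.2 million years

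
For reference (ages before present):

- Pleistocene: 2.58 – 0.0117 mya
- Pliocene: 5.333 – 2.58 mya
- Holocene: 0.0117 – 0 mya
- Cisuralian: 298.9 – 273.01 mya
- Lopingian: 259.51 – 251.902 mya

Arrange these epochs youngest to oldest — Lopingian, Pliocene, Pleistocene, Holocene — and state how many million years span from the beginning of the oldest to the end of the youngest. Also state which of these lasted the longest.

From the excerpt: Lopingian 259.51–251.902; Pliocene 5.333–2.58; Pleistocene 2.58–0.0117; Holocene 0.0117–0 (Ma).
Larger Ma is earlier, so the oldest is Lopingian and the youngest is Holocene; youngest to oldest: Holocene, Pleistocene, Pliocene, Lopingian.
Oldest start 259.51 minus youngest end 0 gives 259.51 Myr overall.
Individual lengths (start − end): Lopingian 7.608; Holocene 0.0117; Pleistocene 2.5683; Pliocene 2.753. The largest is Lopingian at 7.608 Myr.

Holocene, Pleistocene, Pliocene, Lopingian; total span 259.51 Myr; longest is Lopingian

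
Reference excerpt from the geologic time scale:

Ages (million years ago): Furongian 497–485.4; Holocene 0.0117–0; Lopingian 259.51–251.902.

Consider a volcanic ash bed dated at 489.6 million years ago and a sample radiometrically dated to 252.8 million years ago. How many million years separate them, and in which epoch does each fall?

Elapsed time: 489.6 − 252.8 = 236.8 Myr.
489.6 Ma lies within 497–485.4 Ma: Furongian.
252.8 Ma lies within 259.51–251.902 Ma: Lopingian.

236.8 million years apart; the first in the Furongian, the second in the Lopingian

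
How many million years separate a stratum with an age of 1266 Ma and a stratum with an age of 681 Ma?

585 million years

1266 − 681 = 585 million years.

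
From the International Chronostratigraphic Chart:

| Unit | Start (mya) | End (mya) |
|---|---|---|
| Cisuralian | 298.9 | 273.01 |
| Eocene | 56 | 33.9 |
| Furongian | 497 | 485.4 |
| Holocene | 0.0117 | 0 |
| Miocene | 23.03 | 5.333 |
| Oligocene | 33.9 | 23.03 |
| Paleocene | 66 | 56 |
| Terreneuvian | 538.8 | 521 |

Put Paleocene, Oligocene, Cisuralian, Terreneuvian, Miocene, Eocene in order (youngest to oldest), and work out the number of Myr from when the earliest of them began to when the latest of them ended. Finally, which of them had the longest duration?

Miocene, Oligocene, Eocene, Paleocene, Cisuralian, Terreneuvian; total span 533.467 Myr; longest is Cisuralian

From the excerpt: Paleocene 66–56; Oligocene 33.9–23.03; Cisuralian 298.9–273.01; Terreneuvian 538.8–521; Miocene 23.03–5.333; Eocene 56–33.9 (Ma).
Larger Ma is earlier, so the oldest is Terreneuvian and the youngest is Miocene; youngest to oldest: Miocene, Oligocene, Eocene, Paleocene, Cisuralian, Terreneuvian.
Oldest start 538.8 minus youngest end 5.333 gives 533.467 Myr overall.
Individual lengths (start − end): Oligocene 10.87; Miocene 17.697; Paleocene 10; Terreneuvian 17.8; Eocene 22.1; Cisuralian 25.89. The largest is Cisuralian at 25.89 Myr.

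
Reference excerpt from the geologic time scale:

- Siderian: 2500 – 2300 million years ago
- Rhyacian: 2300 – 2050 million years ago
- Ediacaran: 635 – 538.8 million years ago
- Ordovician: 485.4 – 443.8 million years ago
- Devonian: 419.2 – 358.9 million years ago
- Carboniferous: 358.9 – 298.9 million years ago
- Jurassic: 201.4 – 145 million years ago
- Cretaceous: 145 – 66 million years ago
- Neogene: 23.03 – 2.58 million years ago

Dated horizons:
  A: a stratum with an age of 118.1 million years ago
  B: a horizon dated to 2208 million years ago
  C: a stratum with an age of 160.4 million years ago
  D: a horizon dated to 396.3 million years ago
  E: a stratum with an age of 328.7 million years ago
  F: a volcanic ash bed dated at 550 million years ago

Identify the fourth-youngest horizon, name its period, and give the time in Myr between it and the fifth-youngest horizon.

Smaller Ma means younger, so youngest first: A 118.1 < C 160.4 < E 328.7 < D 396.3 < F 550 < B 2208.
Counting 4 along gives D (396.3 Ma); the excerpt puts that inside the Devonian, 419.2–358.9 Ma.
Next in line is F (550 Ma), and 550 − 396.3 = 153.7 Myr.

D, in the Devonian; 153.7 million years to F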